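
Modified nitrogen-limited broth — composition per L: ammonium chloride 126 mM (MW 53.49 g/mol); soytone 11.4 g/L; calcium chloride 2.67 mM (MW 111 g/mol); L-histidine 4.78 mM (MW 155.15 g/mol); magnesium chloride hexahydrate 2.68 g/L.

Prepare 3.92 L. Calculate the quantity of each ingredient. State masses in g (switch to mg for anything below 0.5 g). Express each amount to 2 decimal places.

ammonium chloride 26.42 g; soytone 44.69 g; calcium chloride 1.16 g; L-histidine 2.91 g; magnesium chloride hexahydrate 10.51 g

Working volume: 3.92 L.
ammonium chloride: 126 mmol/L × 53.49 g/mol × 3.92 L ÷ 1000 = 26.42 g
soytone: 11.4 g/L × 3.92 L = 44.69 g
calcium chloride: 2.67 mmol/L × 111 g/mol × 3.92 L ÷ 1000 = 1.16 g
L-histidine: 4.78 mmol/L × 155.15 g/mol × 3.92 L ÷ 1000 = 2.91 g
magnesium chloride hexahydrate: 2.68 g/L × 3.92 L = 10.51 g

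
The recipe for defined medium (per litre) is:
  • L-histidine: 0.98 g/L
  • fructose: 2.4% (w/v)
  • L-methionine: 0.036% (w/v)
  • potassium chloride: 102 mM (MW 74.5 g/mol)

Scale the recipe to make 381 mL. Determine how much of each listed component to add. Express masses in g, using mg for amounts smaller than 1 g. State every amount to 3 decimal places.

L-histidine 373.380 mg; fructose 9.144 g; L-methionine 137.160 mg; potassium chloride 2.895 g

Scale factor relative to 1 L: 0.381.
L-histidine: 0.98 g/L × 0.381 L = 0.37338 g = 373.380 mg
fructose: 2.4 g per 100 mL × 381 mL ÷ 100 = 9.144 g
L-methionine: 0.036 g per 100 mL × 381 mL ÷ 100 = 0.13716 g = 137.160 mg
potassium chloride: 102 mmol/L × 74.5 g/mol × 0.381 L ÷ 1000 = 2.895 g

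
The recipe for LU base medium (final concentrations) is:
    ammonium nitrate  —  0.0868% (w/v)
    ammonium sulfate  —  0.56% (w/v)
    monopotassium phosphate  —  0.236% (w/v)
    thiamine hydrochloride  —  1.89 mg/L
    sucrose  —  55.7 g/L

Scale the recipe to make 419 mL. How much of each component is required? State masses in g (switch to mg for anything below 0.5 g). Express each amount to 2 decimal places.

ammonium nitrate 363.69 mg; ammonium sulfate 2.35 g; monopotassium phosphate 0.99 g; thiamine hydrochloride 0.79 mg; sucrose 23.34 g

Scale factor relative to 1 L: 0.419.
ammonium nitrate: 0.0868 g per 100 mL × 419 mL ÷ 100 = 0.363692 g = 363.69 mg
ammonium sulfate: 0.56% w/v = 5.6 g/L → 5.6 × 0.419 L = 2.35 g
monopotassium phosphate: 0.236% w/v = 2.36 g/L → 2.36 × 0.419 L = 0.99 g
thiamine hydrochloride: 1.89 mg/L × 0.419 L = 0.79 mg
sucrose: 55.7 g/L × 0.419 L = 23.34 g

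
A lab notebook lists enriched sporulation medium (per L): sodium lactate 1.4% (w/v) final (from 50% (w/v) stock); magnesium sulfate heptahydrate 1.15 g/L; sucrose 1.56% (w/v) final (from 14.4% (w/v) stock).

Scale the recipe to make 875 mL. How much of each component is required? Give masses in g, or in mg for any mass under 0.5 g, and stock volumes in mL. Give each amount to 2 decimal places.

Scale factor relative to 1 L: 0.875.
sodium lactate: V = C2·V2/C1 = 1.4% ÷ 50% × 875 mL = 24.50 mL
magnesium sulfate heptahydrate: 1.15 g/L × 0.875 L = 1.01 g
sucrose: V = C2·V2/C1 = 1.56% ÷ 14.4% × 875 mL = 94.79 mL

sodium lactate 24.50 mL; magnesium sulfate heptahydrate 1.01 g; sucrose 94.79 mL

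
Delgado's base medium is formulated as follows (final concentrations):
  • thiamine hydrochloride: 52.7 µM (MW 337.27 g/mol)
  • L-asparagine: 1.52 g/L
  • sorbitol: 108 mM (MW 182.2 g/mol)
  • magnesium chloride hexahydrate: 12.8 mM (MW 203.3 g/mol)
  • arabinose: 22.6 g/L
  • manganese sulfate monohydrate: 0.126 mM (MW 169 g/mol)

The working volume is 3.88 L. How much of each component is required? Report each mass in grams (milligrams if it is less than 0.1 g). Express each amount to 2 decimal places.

thiamine hydrochloride 68.96 mg; L-asparagine 5.90 g; sorbitol 76.35 g; magnesium chloride hexahydrate 10.10 g; arabinose 87.69 g; manganese sulfate monohydrate 82.62 mg

Working volume: 3.88 L.
thiamine hydrochloride: 52.7 µmol/L × 337.27 g/mol × 3.88 L ÷ 1000 = 68.96 mg
L-asparagine: 1.52 g/L × 3.88 L = 5.90 g
sorbitol: 108 mmol/L × 182.2 g/mol × 3.88 L ÷ 1000 = 76.35 g
magnesium chloride hexahydrate: 12.8 mmol/L × 203.3 g/mol × 3.88 L ÷ 1000 = 10.10 g
arabinose: 22.6 g/L × 3.88 L = 87.69 g
manganese sulfate monohydrate: 0.126 mmol/L × 169 mg/mmol × 3.88 L = 82.62 mg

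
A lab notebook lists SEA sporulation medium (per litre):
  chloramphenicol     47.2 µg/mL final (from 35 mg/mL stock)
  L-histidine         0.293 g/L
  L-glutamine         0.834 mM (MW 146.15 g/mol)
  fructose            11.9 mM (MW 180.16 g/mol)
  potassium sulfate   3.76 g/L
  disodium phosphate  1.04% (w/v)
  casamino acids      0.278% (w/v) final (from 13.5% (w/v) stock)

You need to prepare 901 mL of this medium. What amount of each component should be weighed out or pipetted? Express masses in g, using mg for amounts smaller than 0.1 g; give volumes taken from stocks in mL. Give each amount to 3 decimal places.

chloramphenicol 1.215 mL; L-histidine 0.264 g; L-glutamine 0.110 g; fructose 1.932 g; potassium sulfate 3.388 g; disodium phosphate 9.370 g; casamino acids 18.554 mL

Working volume: 901 mL = 0.901 L.
chloramphenicol: C1V1 = C2V2 → 47.2 µg/mL × 901 mL ÷ 35000 µg/mL = 1.215 mL
L-histidine: 0.293 g/L × 0.901 L = 0.264 g
L-glutamine: 0.834 mmol/L × 146.15 g/mol × 0.901 L ÷ 1000 = 0.110 g
fructose: 11.9 mmol/L × 180.16 g/mol × 0.901 L ÷ 1000 = 1.932 g
potassium sulfate: 3.76 g/L × 0.901 L = 3.388 g
disodium phosphate: 1.04% w/v = 10.4 g/L → 10.4 × 0.901 L = 9.370 g
casamino acids: V = C2·V2/C1 = 0.278% ÷ 13.5% × 901 mL = 18.554 mL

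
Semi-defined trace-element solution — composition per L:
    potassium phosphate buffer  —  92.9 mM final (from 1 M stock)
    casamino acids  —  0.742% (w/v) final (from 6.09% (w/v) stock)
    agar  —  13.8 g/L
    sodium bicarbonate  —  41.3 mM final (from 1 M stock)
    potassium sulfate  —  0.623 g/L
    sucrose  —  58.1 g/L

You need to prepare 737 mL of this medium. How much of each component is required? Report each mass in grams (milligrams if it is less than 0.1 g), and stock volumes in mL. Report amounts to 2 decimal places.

Working volume: 737 mL = 0.737 L.
potassium phosphate buffer: V = C2·V2/C1 = 92.9 mM × 737 mL ÷ 1000 mM = 68.47 mL
casamino acids: C1V1 = C2V2 → 0.742% ÷ 6.09% × 737 mL = 89.80 mL
agar: 13.8 g/L × 0.737 L = 10.17 g
sodium bicarbonate: dilute stock: 41.3 mM × 737 mL ÷ 1000 mM = 30.44 mL
potassium sulfate: 0.623 g/L × 0.737 L = 0.46 g
sucrose: 58.1 g/L × 0.737 L = 42.82 g

potassium phosphate buffer 68.47 mL; casamino acids 89.80 mL; agar 10.17 g; sodium bicarbonate 30.44 mL; potassium sulfate 0.46 g; sucrose 42.82 g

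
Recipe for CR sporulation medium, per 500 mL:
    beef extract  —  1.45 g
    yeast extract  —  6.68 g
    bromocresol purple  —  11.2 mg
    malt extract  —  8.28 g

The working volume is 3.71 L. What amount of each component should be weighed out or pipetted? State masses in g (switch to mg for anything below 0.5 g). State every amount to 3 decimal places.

beef extract 10.759 g; yeast extract 49.566 g; bromocresol purple 83.104 mg; malt extract 61.438 g

Scale factor = 3710 mL / 500 mL = 7.42.
beef extract: 1.45 g × (3710 mL / 500 mL) = 10.759 g
yeast extract: 6.68 g × (3710 mL / 500 mL) = 49.566 g
bromocresol purple: 11.2 mg × (3710 mL / 500 mL) = 83.104 mg
malt extract: 8.28 g × (3710 mL / 500 mL) = 61.438 g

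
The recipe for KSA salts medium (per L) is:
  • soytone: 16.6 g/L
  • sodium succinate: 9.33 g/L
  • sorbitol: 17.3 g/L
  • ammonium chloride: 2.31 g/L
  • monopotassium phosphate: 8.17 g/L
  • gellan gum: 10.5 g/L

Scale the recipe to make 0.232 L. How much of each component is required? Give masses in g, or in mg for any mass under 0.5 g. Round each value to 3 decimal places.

soytone 3.851 g; sodium succinate 2.165 g; sorbitol 4.014 g; ammonium chloride 0.536 g; monopotassium phosphate 1.895 g; gellan gum 2.436 g

Working volume: 0.232 L.
soytone: 16.6 g/L × 0.232 L = 3.851 g
sodium succinate: 9.33 g/L × 0.232 L = 2.165 g
sorbitol: 17.3 g/L × 0.232 L = 4.014 g
ammonium chloride: 2.31 g/L × 0.232 L = 0.536 g
monopotassium phosphate: 8.17 g/L × 0.232 L = 1.895 g
gellan gum: 10.5 g/L × 0.232 L = 2.436 g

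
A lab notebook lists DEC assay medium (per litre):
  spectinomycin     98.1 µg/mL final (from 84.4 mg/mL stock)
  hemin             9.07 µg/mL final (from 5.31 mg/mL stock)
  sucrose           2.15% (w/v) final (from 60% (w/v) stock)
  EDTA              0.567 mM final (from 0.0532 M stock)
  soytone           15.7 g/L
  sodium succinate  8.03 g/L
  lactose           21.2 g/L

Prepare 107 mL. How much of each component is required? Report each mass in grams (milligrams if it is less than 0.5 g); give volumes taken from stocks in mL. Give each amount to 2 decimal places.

spectinomycin 0.12 mL; hemin 0.18 mL; sucrose 3.83 mL; EDTA 1.14 mL; soytone 1.68 g; sodium succinate 0.86 g; lactose 2.27 g

Working volume: 107 mL = 0.107 L.
spectinomycin: dilute stock: 98.1 µg/mL × 107 mL ÷ 84400 µg/mL = 0.12 mL
hemin: dilute stock: 9.07 µg/mL × 107 mL ÷ 5310 µg/mL = 0.18 mL
sucrose: C1V1 = C2V2 → 2.15% ÷ 60% × 107 mL = 3.83 mL
EDTA: C1V1 = C2V2 → 0.567 mM × 107 mL ÷ 53.2 mM = 1.14 mL
soytone: 15.7 g/L × 0.107 L = 1.68 g
sodium succinate: 8.03 g/L × 0.107 L = 0.86 g
lactose: 21.2 g/L × 0.107 L = 2.27 g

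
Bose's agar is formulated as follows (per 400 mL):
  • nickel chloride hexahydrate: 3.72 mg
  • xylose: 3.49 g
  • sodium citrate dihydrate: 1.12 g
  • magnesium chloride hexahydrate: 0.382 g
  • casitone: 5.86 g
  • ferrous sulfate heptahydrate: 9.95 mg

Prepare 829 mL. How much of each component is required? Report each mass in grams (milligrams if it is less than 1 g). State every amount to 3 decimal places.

Ratio of target to recipe volume: 829 / 400 = 2.0725.
nickel chloride hexahydrate: 3.72 mg × (829 mL / 400 mL) = 7.710 mg
xylose: 3.49 g × (829 mL / 400 mL) = 7.233 g
sodium citrate dihydrate: 1.12 g × (829 mL / 400 mL) = 2.321 g
magnesium chloride hexahydrate: 0.382 g × (829 mL / 400 mL) = 0.791695 g = 791.695 mg
casitone: 5.86 g × (829 mL / 400 mL) = 12.145 g
ferrous sulfate heptahydrate: 9.95 mg × (829 mL / 400 mL) = 20.621 mg

nickel chloride hexahydrate 7.710 mg; xylose 7.233 g; sodium citrate dihydrate 2.321 g; magnesium chloride hexahydrate 791.695 mg; casitone 12.145 g; ferrous sulfate heptahydrate 20.621 mg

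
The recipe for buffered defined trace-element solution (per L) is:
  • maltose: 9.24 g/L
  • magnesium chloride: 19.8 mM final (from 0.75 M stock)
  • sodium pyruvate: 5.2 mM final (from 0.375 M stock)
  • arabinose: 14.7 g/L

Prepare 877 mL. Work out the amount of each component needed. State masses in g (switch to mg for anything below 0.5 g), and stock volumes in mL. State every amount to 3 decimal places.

maltose 8.103 g; magnesium chloride 23.153 mL; sodium pyruvate 12.161 mL; arabinose 12.892 g

Target volume = 877 mL = 0.877 L.
maltose: 9.24 g/L × 0.877 L = 8.103 g
magnesium chloride: dilute stock: 19.8 mM × 877 mL ÷ 750 mM = 23.153 mL
sodium pyruvate: dilute stock: 5.2 mM × 877 mL ÷ 375 mM = 12.161 mL
arabinose: 14.7 g/L × 0.877 L = 12.892 g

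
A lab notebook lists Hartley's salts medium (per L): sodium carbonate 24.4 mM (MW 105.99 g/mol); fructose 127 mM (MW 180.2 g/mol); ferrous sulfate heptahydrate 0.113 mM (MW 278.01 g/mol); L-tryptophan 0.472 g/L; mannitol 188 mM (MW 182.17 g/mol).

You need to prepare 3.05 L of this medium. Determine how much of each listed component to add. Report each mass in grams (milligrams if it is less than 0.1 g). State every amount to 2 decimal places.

Scale factor relative to 1 L: 3.05.
sodium carbonate: 24.4 mmol/L × 105.99 g/mol × 3.05 L ÷ 1000 = 7.89 g
fructose: 127 mmol/L × 180.2 g/mol × 3.05 L ÷ 1000 = 69.80 g
ferrous sulfate heptahydrate: 0.113 mmol/L × 278.01 mg/mmol × 3.05 L = 95.82 mg
L-tryptophan: 0.472 g/L × 3.05 L = 1.44 g
mannitol: 188 mmol/L × 182.17 g/mol × 3.05 L ÷ 1000 = 104.46 g

sodium carbonate 7.89 g; fructose 69.80 g; ferrous sulfate heptahydrate 95.82 mg; L-tryptophan 1.44 g; mannitol 104.46 g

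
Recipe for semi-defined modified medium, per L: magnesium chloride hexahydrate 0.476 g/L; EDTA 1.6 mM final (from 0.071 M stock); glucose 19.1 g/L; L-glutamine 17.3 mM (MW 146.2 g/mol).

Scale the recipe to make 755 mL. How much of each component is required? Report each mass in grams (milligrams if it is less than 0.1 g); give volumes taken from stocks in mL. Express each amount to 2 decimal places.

Scale factor relative to 1 L: 0.755.
magnesium chloride hexahydrate: 0.476 g/L × 0.755 L = 0.36 g
EDTA: dilute stock: 1.6 mM × 755 mL ÷ 71 mM = 17.01 mL
glucose: 19.1 g/L × 0.755 L = 14.42 g
L-glutamine: 17.3 mmol/L × 146.2 g/mol × 0.755 L ÷ 1000 = 1.91 g

magnesium chloride hexahydrate 0.36 g; EDTA 17.01 mL; glucose 14.42 g; L-glutamine 1.91 g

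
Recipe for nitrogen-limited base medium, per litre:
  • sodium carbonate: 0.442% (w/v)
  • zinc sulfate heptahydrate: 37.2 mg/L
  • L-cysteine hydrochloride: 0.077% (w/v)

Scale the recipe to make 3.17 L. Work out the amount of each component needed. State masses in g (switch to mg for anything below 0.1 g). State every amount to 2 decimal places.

sodium carbonate 14.01 g; zinc sulfate heptahydrate 0.12 g; L-cysteine hydrochloride 2.44 g

Scale factor relative to 1 L: 3.17.
sodium carbonate: 0.442% w/v = 4.42 g/L → 4.42 × 3.17 L = 14.01 g
zinc sulfate heptahydrate: 37.2 mg/L × 3.17 L = 117.924 mg = 0.12 g
L-cysteine hydrochloride: 0.077% w/v = 0.77 g/L → 0.77 × 3.17 L = 2.44 g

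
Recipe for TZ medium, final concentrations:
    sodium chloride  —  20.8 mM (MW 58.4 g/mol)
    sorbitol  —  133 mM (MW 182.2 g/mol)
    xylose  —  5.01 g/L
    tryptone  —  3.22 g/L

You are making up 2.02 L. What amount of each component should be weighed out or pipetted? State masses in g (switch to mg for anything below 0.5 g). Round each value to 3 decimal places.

sodium chloride 2.454 g; sorbitol 48.950 g; xylose 10.120 g; tryptone 6.504 g

Scale factor relative to 1 L: 2.02.
sodium chloride: 20.8 mmol/L × 58.4 g/mol × 2.02 L ÷ 1000 = 2.454 g
sorbitol: 133 mmol/L × 182.2 g/mol × 2.02 L ÷ 1000 = 48.950 g
xylose: 5.01 g/L × 2.02 L = 10.120 g
tryptone: 3.22 g/L × 2.02 L = 6.504 g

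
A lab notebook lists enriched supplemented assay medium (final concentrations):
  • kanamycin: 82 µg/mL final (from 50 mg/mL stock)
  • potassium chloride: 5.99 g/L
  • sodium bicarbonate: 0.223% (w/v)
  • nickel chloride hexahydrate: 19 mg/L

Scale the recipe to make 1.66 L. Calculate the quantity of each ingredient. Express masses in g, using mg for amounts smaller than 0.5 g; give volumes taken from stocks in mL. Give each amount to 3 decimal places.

Working volume: 1.66 L.
kanamycin: C1V1 = C2V2 → 82 µg/mL × 1660 mL ÷ 50000 µg/mL = 2.722 mL
potassium chloride: 5.99 g/L × 1.66 L = 9.943 g
sodium bicarbonate: 0.223 g per 100 mL × 1660 mL ÷ 100 = 3.702 g
nickel chloride hexahydrate: 19 mg/L × 1.66 L = 31.540 mg

kanamycin 2.722 mL; potassium chloride 9.943 g; sodium bicarbonate 3.702 g; nickel chloride hexahydrate 31.540 mg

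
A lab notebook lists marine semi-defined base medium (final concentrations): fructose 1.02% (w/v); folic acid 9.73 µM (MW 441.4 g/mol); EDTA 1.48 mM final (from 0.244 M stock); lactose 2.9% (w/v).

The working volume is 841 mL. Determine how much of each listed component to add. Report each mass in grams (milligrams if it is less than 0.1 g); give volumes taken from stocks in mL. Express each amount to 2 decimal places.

fructose 8.58 g; folic acid 3.61 mg; EDTA 5.10 mL; lactose 24.39 g

Target volume = 841 mL = 0.841 L.
fructose: 1.02% w/v = 10.2 g/L → 10.2 × 0.841 L = 8.58 g
folic acid: 9.73 µmol/L × 441.4 g/mol × 0.841 L ÷ 1000 = 3.61 mg
EDTA: C1V1 = C2V2 → 1.48 mM × 841 mL ÷ 244 mM = 5.10 mL
lactose: 2.9 g per 100 mL × 841 mL ÷ 100 = 24.39 g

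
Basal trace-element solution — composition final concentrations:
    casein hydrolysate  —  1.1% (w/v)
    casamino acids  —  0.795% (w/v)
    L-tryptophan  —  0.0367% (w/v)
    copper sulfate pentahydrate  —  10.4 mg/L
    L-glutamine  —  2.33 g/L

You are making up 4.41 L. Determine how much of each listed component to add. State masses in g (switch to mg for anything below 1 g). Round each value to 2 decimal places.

Working volume: 4.41 L.
casein hydrolysate: 1.1% w/v = 11 g/L → 11 × 4.41 L = 48.51 g
casamino acids: 0.795 g per 100 mL × 4410 mL ÷ 100 = 35.06 g
L-tryptophan: 0.0367% w/v = 0.367 g/L → 0.367 × 4.41 L = 1.62 g
copper sulfate pentahydrate: 10.4 mg/L × 4.41 L = 45.86 mg
L-glutamine: 2.33 g/L × 4.41 L = 10.28 g

casein hydrolysate 48.51 g; casamino acids 35.06 g; L-tryptophan 1.62 g; copper sulfate pentahydrate 45.86 mg; L-glutamine 10.28 g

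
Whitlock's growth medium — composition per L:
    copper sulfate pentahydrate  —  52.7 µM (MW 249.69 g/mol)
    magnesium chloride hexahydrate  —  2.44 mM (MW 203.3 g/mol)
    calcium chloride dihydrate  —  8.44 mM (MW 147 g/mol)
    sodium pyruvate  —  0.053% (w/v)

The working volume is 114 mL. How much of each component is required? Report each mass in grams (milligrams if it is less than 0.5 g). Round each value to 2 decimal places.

Scale factor relative to 1 L: 0.114.
copper sulfate pentahydrate: 52.7 µmol/L × 249.69 g/mol × 0.114 L ÷ 1000 = 1.50 mg
magnesium chloride hexahydrate: 2.44 mmol/L × 203.3 mg/mmol × 0.114 L = 56.55 mg
calcium chloride dihydrate: 8.44 mmol/L × 147 mg/mmol × 0.114 L = 141.44 mg
sodium pyruvate: 0.053% w/v = 0.53 g/L → 0.53 × 0.114 L = 0.06042 g = 60.42 mg

copper sulfate pentahydrate 1.50 mg; magnesium chloride hexahydrate 56.55 mg; calcium chloride dihydrate 141.44 mg; sodium pyruvate 60.42 mg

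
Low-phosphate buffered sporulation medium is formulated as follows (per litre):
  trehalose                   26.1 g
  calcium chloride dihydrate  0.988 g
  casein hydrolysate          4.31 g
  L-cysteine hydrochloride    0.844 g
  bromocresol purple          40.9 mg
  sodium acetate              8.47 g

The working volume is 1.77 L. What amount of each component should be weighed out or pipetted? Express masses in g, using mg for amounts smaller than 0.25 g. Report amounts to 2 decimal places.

trehalose 46.20 g; calcium chloride dihydrate 1.75 g; casein hydrolysate 7.63 g; L-cysteine hydrochloride 1.49 g; bromocresol purple 72.39 mg; sodium acetate 14.99 g

Scale factor = 1770 mL / 1000 mL = 1.77.
trehalose: 26.1 g × (1770 mL / 1000 mL) = 46.20 g
calcium chloride dihydrate: 0.988 g × (1770 mL / 1000 mL) = 1.75 g
casein hydrolysate: 4.31 g × (1770 mL / 1000 mL) = 7.63 g
L-cysteine hydrochloride: 0.844 g × (1770 mL / 1000 mL) = 1.49 g
bromocresol purple: 40.9 mg × (1770 mL / 1000 mL) = 72.39 mg
sodium acetate: 8.47 g × (1770 mL / 1000 mL) = 14.99 g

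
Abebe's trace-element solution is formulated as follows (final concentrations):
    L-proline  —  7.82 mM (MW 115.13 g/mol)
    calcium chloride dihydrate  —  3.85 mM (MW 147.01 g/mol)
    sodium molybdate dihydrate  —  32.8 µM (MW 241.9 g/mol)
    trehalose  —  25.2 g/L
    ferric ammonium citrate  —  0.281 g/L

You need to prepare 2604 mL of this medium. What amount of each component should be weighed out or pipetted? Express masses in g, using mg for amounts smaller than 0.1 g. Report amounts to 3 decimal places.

Target volume = 2604 mL = 2.604 L.
L-proline: 7.82 mmol/L × 115.13 g/mol × 2.604 L ÷ 1000 = 2.344 g
calcium chloride dihydrate: 3.85 mmol/L × 147.01 g/mol × 2.604 L ÷ 1000 = 1.474 g
sodium molybdate dihydrate: 32.8 µmol/L × 241.9 g/mol × 2.604 L ÷ 1000 = 20.661 mg
trehalose: 25.2 g/L × 2.604 L = 65.621 g
ferric ammonium citrate: 0.281 g/L × 2.604 L = 0.732 g

L-proline 2.344 g; calcium chloride dihydrate 1.474 g; sodium molybdate dihydrate 20.661 mg; trehalose 65.621 g; ferric ammonium citrate 0.732 g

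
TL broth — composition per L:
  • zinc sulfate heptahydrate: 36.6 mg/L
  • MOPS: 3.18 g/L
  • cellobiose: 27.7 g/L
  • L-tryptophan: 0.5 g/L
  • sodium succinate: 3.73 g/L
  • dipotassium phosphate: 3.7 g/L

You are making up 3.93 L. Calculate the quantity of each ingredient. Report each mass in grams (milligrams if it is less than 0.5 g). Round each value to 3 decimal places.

Scale factor relative to 1 L: 3.93.
zinc sulfate heptahydrate: 36.6 mg/L × 3.93 L = 143.838 mg
MOPS: 3.18 g/L × 3.93 L = 12.497 g
cellobiose: 27.7 g/L × 3.93 L = 108.861 g
L-tryptophan: 0.5 g/L × 3.93 L = 1.965 g
sodium succinate: 3.73 g/L × 3.93 L = 14.659 g
dipotassium phosphate: 3.7 g/L × 3.93 L = 14.541 g

zinc sulfate heptahydrate 143.838 mg; MOPS 12.497 g; cellobiose 108.861 g; L-tryptophan 1.965 g; sodium succinate 14.659 g; dipotassium phosphate 14.541 g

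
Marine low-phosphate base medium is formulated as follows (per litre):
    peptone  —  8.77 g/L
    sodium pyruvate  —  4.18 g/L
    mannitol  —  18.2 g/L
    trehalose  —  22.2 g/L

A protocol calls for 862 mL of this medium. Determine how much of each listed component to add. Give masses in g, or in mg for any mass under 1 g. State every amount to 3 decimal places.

peptone 7.560 g; sodium pyruvate 3.603 g; mannitol 15.688 g; trehalose 19.136 g

Target volume = 862 mL = 0.862 L.
peptone: 8.77 g/L × 0.862 L = 7.560 g
sodium pyruvate: 4.18 g/L × 0.862 L = 3.603 g
mannitol: 18.2 g/L × 0.862 L = 15.688 g
trehalose: 22.2 g/L × 0.862 L = 19.136 g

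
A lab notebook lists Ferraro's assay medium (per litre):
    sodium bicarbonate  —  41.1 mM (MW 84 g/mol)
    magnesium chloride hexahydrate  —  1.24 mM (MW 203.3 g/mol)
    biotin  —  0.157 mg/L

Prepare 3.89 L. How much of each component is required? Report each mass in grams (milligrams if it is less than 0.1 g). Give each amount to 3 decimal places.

sodium bicarbonate 13.430 g; magnesium chloride hexahydrate 0.981 g; biotin 0.611 mg

Working volume: 3.89 L.
sodium bicarbonate: 41.1 mmol/L × 84 g/mol × 3.89 L ÷ 1000 = 13.430 g
magnesium chloride hexahydrate: 1.24 mmol/L × 203.3 g/mol × 3.89 L ÷ 1000 = 0.981 g
biotin: 0.157 mg/L × 3.89 L = 0.611 mg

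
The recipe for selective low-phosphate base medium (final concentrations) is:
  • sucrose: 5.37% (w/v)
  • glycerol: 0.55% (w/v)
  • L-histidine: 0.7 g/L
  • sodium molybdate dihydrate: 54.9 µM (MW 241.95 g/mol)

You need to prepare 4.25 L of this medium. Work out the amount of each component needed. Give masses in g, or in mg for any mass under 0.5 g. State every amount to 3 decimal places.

Working volume: 4.25 L.
sucrose: 5.37% w/v = 53.7 g/L → 53.7 × 4.25 L = 228.225 g
glycerol: 0.55% w/v = 5.5 g/L → 5.5 × 4.25 L = 23.375 g
L-histidine: 0.7 g/L × 4.25 L = 2.975 g
sodium molybdate dihydrate: 54.9 µmol/L × 241.95 g/mol × 4.25 L ÷ 1000 = 56.453 mg

sucrose 228.225 g; glycerol 23.375 g; L-histidine 2.975 g; sodium molybdate dihydrate 56.453 mg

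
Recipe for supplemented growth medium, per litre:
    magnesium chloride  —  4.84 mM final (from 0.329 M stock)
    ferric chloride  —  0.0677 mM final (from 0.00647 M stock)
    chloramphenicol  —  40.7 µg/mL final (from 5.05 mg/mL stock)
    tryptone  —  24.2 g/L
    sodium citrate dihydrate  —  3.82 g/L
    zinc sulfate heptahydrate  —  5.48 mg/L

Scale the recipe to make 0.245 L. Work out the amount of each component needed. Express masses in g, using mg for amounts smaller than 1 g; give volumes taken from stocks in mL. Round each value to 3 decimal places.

Working volume: 0.245 L.
magnesium chloride: V = C2·V2/C1 = 4.84 mM × 245 mL ÷ 329 mM = 3.604 mL
ferric chloride: dilute stock: 0.0677 mM × 245 mL ÷ 6.47 mM = 2.564 mL
chloramphenicol: dilute stock: 40.7 µg/mL × 245 mL ÷ 5050 µg/mL = 1.975 mL
tryptone: 24.2 g/L × 0.245 L = 5.929 g
sodium citrate dihydrate: 3.82 g/L × 0.245 L = 0.9359 g = 935.900 mg
zinc sulfate heptahydrate: 5.48 mg/L × 0.245 L = 1.343 mg

magnesium chloride 3.604 mL; ferric chloride 2.564 mL; chloramphenicol 1.975 mL; tryptone 5.929 g; sodium citrate dihydrate 935.900 mg; zinc sulfate heptahydrate 1.343 mg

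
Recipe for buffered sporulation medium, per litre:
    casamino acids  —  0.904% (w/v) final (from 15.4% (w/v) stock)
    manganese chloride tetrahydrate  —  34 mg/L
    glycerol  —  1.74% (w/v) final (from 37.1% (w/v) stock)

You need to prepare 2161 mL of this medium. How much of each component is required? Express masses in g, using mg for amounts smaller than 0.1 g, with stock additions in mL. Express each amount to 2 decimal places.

casamino acids 126.85 mL; manganese chloride tetrahydrate 73.47 mg; glycerol 101.35 mL

Target volume = 2161 mL = 2.161 L.
casamino acids: C1V1 = C2V2 → 0.904% ÷ 15.4% × 2161 mL = 126.85 mL
manganese chloride tetrahydrate: 34 mg/L × 2.161 L = 73.47 mg
glycerol: V = C2·V2/C1 = 1.74% ÷ 37.1% × 2161 mL = 101.35 mL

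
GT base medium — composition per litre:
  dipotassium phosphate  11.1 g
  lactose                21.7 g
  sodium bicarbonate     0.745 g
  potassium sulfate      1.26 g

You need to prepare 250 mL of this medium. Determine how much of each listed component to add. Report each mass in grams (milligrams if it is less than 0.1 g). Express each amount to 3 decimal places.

Ratio of target to recipe volume: 250 / 1000 = 0.25.
dipotassium phosphate: 11.1 g × (250 mL / 1000 mL) = 2.775 g
lactose: 21.7 g × (250 mL / 1000 mL) = 5.425 g
sodium bicarbonate: 0.745 g × (250 mL / 1000 mL) = 0.186 g
potassium sulfate: 1.26 g × (250 mL / 1000 mL) = 0.315 g

dipotassium phosphate 2.775 g; lactose 5.425 g; sodium bicarbonate 0.186 g; potassium sulfate 0.315 g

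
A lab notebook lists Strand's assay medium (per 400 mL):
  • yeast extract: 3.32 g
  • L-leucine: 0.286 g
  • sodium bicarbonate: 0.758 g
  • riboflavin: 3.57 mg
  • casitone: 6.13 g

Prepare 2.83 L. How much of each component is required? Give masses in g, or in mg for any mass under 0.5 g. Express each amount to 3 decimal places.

yeast extract 23.489 g; L-leucine 2.023 g; sodium bicarbonate 5.363 g; riboflavin 25.258 mg; casitone 43.370 g

Scale factor = 2830 mL / 400 mL = 7.075.
yeast extract: 3.32 g × (2830 mL / 400 mL) = 23.489 g
L-leucine: 0.286 g × (2830 mL / 400 mL) = 2.023 g
sodium bicarbonate: 0.758 g × (2830 mL / 400 mL) = 5.363 g
riboflavin: 3.57 mg × (2830 mL / 400 mL) = 25.258 mg
casitone: 6.13 g × (2830 mL / 400 mL) = 43.370 g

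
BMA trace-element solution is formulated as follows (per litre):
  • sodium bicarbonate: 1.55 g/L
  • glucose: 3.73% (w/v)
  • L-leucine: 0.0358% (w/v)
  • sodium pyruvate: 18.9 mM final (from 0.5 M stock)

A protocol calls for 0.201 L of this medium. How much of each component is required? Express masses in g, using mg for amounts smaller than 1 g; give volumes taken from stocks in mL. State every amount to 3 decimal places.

Scale factor relative to 1 L: 0.201.
sodium bicarbonate: 1.55 g/L × 0.201 L = 0.31155 g = 311.550 mg
glucose: 3.73% w/v = 37.3 g/L → 37.3 × 0.201 L = 7.497 g
L-leucine: 0.0358% w/v = 0.358 g/L → 0.358 × 0.201 L = 0.071958 g = 71.958 mg
sodium pyruvate: dilute stock: 18.9 mM × 201 mL ÷ 500 mM = 7.598 mL

sodium bicarbonate 311.550 mg; glucose 7.497 g; L-leucine 71.958 mg; sodium pyruvate 7.598 mL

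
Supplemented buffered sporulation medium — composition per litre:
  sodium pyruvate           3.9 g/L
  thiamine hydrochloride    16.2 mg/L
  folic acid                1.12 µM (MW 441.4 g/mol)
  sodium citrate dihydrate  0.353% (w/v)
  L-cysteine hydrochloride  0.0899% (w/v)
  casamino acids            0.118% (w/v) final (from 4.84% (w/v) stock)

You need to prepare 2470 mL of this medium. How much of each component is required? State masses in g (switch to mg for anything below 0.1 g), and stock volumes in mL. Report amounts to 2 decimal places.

Scale factor relative to 1 L: 2.47.
sodium pyruvate: 3.9 g/L × 2.47 L = 9.63 g
thiamine hydrochloride: 16.2 mg/L × 2.47 L = 40.01 mg
folic acid: 1.12 µmol/L × 441.4 g/mol × 2.47 L ÷ 1000 = 1.22 mg
sodium citrate dihydrate: 0.353% w/v = 3.53 g/L → 3.53 × 2.47 L = 8.72 g
L-cysteine hydrochloride: 0.0899 g per 100 mL × 2470 mL ÷ 100 = 2.22 g
casamino acids: C1V1 = C2V2 → 0.118% ÷ 4.84% × 2470 mL = 60.22 mL

sodium pyruvate 9.63 g; thiamine hydrochloride 40.01 mg; folic acid 1.22 mg; sodium citrate dihydrate 8.72 g; L-cysteine hydrochloride 2.22 g; casamino acids 60.22 mL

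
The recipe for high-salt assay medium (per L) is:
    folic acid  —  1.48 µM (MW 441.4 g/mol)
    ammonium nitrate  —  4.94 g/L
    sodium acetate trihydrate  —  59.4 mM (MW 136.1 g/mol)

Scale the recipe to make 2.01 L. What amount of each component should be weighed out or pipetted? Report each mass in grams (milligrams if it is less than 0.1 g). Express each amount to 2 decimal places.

folic acid 1.31 mg; ammonium nitrate 9.93 g; sodium acetate trihydrate 16.25 g

Working volume: 2.01 L.
folic acid: 1.48 µmol/L × 441.4 g/mol × 2.01 L ÷ 1000 = 1.31 mg
ammonium nitrate: 4.94 g/L × 2.01 L = 9.93 g
sodium acetate trihydrate: 59.4 mmol/L × 136.1 g/mol × 2.01 L ÷ 1000 = 16.25 g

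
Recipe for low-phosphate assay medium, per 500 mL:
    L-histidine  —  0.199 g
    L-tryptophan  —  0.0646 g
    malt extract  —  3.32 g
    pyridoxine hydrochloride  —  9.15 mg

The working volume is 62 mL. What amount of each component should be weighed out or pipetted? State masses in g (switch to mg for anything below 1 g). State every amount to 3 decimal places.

Ratio of target to recipe volume: 62 / 500 = 0.124.
L-histidine: 0.199 g × (62 mL / 500 mL) = 0.024676 g = 24.676 mg
L-tryptophan: 0.0646 g × (62 mL / 500 mL) = 0.0080104 g = 8.010 mg
malt extract: 3.32 g × (62 mL / 500 mL) = 0.41168 g = 411.680 mg
pyridoxine hydrochloride: 9.15 mg × (62 mL / 500 mL) = 1.135 mg

L-histidine 24.676 mg; L-tryptophan 8.010 mg; malt extract 411.680 mg; pyridoxine hydrochloride 1.135 mg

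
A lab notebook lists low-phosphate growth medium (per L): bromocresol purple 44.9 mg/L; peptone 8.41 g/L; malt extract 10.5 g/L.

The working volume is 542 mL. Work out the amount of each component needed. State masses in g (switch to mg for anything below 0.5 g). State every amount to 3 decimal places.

Working volume: 542 mL = 0.542 L.
bromocresol purple: 44.9 mg/L × 0.542 L = 24.336 mg
peptone: 8.41 g/L × 0.542 L = 4.558 g
malt extract: 10.5 g/L × 0.542 L = 5.691 g

bromocresol purple 24.336 mg; peptone 4.558 g; malt extract 5.691 g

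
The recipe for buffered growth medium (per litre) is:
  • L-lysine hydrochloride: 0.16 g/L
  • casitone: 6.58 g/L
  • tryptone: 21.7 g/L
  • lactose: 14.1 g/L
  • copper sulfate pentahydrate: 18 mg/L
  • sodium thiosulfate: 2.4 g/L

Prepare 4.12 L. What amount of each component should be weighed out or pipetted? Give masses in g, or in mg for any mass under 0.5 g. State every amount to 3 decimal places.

L-lysine hydrochloride 0.659 g; casitone 27.110 g; tryptone 89.404 g; lactose 58.092 g; copper sulfate pentahydrate 74.160 mg; sodium thiosulfate 9.888 g

Working volume: 4.12 L.
L-lysine hydrochloride: 0.16 g/L × 4.12 L = 0.659 g
casitone: 6.58 g/L × 4.12 L = 27.110 g
tryptone: 21.7 g/L × 4.12 L = 89.404 g
lactose: 14.1 g/L × 4.12 L = 58.092 g
copper sulfate pentahydrate: 18 mg/L × 4.12 L = 74.160 mg
sodium thiosulfate: 2.4 g/L × 4.12 L = 9.888 g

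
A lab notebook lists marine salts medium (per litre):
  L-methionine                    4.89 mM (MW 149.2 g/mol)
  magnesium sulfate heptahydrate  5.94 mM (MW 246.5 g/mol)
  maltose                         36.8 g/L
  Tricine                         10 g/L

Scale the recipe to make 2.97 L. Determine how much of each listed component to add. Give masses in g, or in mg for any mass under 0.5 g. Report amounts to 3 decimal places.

Scale factor relative to 1 L: 2.97.
L-methionine: 4.89 mmol/L × 149.2 g/mol × 2.97 L ÷ 1000 = 2.167 g
magnesium sulfate heptahydrate: 5.94 mmol/L × 246.5 g/mol × 2.97 L ÷ 1000 = 4.349 g
maltose: 36.8 g/L × 2.97 L = 109.296 g
Tricine: 10 g/L × 2.97 L = 29.700 g

L-methionine 2.167 g; magnesium sulfate heptahydrate 4.349 g; maltose 109.296 g; Tricine 29.700 g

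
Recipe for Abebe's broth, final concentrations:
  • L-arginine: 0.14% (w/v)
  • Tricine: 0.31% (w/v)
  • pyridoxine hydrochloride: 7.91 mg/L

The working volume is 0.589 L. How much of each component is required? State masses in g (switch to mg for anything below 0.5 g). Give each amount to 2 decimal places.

L-arginine 0.82 g; Tricine 1.83 g; pyridoxine hydrochloride 4.66 mg

Scale factor relative to 1 L: 0.589.
L-arginine: 0.14 g per 100 mL × 589 mL ÷ 100 = 0.82 g
Tricine: 0.31% w/v = 3.1 g/L → 3.1 × 0.589 L = 1.83 g
pyridoxine hydrochloride: 7.91 mg/L × 0.589 L = 4.66 mg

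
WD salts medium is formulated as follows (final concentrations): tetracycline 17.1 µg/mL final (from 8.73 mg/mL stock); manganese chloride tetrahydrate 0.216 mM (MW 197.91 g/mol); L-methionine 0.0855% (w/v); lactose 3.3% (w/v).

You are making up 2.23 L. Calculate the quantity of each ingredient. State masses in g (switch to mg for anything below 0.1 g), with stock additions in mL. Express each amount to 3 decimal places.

tetracycline 4.368 mL; manganese chloride tetrahydrate 95.329 mg; L-methionine 1.907 g; lactose 73.590 g

Working volume: 2.23 L.
tetracycline: dilute stock: 17.1 µg/mL × 2230 mL ÷ 8730 µg/mL = 4.368 mL
manganese chloride tetrahydrate: 0.216 mmol/L × 197.91 mg/mmol × 2.23 L = 95.329 mg
L-methionine: 0.0855 g per 100 mL × 2230 mL ÷ 100 = 1.907 g
lactose: 3.3 g per 100 mL × 2230 mL ÷ 100 = 73.590 g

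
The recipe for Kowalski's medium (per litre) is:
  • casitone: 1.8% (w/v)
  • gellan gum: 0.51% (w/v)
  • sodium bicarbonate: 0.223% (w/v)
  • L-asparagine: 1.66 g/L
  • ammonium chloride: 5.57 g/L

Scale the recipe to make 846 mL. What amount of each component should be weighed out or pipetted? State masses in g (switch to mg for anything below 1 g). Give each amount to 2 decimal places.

casitone 15.23 g; gellan gum 4.31 g; sodium bicarbonate 1.89 g; L-asparagine 1.40 g; ammonium chloride 4.71 g

Scale factor relative to 1 L: 0.846.
casitone: 1.8 g per 100 mL × 846 mL ÷ 100 = 15.23 g
gellan gum: 0.51 g per 100 mL × 846 mL ÷ 100 = 4.31 g
sodium bicarbonate: 0.223% w/v = 2.23 g/L → 2.23 × 0.846 L = 1.89 g
L-asparagine: 1.66 g/L × 0.846 L = 1.40 g
ammonium chloride: 5.57 g/L × 0.846 L = 4.71 g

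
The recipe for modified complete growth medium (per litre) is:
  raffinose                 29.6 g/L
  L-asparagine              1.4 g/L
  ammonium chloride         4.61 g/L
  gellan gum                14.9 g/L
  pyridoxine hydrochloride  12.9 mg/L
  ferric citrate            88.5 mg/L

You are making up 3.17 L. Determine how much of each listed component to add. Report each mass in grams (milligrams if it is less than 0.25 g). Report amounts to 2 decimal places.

Working volume: 3.17 L.
raffinose: 29.6 g/L × 3.17 L = 93.83 g
L-asparagine: 1.4 g/L × 3.17 L = 4.44 g
ammonium chloride: 4.61 g/L × 3.17 L = 14.61 g
gellan gum: 14.9 g/L × 3.17 L = 47.23 g
pyridoxine hydrochloride: 12.9 mg/L × 3.17 L = 40.89 mg
ferric citrate: 88.5 mg/L × 3.17 L = 280.545 mg = 0.28 g

raffinose 93.83 g; L-asparagine 4.44 g; ammonium chloride 14.61 g; gellan gum 47.23 g; pyridoxine hydrochloride 40.89 mg; ferric citrate 0.28 g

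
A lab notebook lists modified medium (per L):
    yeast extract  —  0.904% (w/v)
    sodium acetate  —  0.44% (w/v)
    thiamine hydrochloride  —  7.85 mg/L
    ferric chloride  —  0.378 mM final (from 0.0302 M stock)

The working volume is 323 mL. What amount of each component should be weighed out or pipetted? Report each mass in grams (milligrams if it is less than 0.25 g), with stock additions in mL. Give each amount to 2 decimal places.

yeast extract 2.92 g; sodium acetate 1.42 g; thiamine hydrochloride 2.54 mg; ferric chloride 4.04 mL

Target volume = 323 mL = 0.323 L.
yeast extract: 0.904 g per 100 mL × 323 mL ÷ 100 = 2.92 g
sodium acetate: 0.44 g per 100 mL × 323 mL ÷ 100 = 1.42 g
thiamine hydrochloride: 7.85 mg/L × 0.323 L = 2.54 mg
ferric chloride: V = C2·V2/C1 = 0.378 mM × 323 mL ÷ 30.2 mM = 4.04 mL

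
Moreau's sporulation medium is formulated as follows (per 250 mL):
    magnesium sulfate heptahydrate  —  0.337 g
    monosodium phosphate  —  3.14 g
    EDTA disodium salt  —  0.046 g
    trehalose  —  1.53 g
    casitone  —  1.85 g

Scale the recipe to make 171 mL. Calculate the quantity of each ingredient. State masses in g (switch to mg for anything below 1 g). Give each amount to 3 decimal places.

magnesium sulfate heptahydrate 230.508 mg; monosodium phosphate 2.148 g; EDTA disodium salt 31.464 mg; trehalose 1.047 g; casitone 1.265 g

Scale factor = 171 mL / 250 mL = 0.684.
magnesium sulfate heptahydrate: 0.337 g × (171 mL / 250 mL) = 0.230508 g = 230.508 mg
monosodium phosphate: 3.14 g × (171 mL / 250 mL) = 2.148 g
EDTA disodium salt: 0.046 g × (171 mL / 250 mL) = 0.031464 g = 31.464 mg
trehalose: 1.53 g × (171 mL / 250 mL) = 1.047 g
casitone: 1.85 g × (171 mL / 250 mL) = 1.265 g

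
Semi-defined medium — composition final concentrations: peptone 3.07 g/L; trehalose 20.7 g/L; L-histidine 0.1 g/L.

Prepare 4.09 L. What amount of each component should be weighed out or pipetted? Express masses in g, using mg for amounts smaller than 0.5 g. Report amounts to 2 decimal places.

Scale factor relative to 1 L: 4.09.
peptone: 3.07 g/L × 4.09 L = 12.56 g
trehalose: 20.7 g/L × 4.09 L = 84.66 g
L-histidine: 0.1 g/L × 4.09 L = 0.409 g = 409.00 mg

peptone 12.56 g; trehalose 84.66 g; L-histidine 409.00 mg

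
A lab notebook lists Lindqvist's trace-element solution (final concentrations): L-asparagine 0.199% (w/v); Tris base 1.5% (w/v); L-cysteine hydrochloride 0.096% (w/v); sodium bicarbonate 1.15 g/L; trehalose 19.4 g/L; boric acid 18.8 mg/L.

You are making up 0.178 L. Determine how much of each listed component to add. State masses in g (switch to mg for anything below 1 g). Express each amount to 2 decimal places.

Scale factor relative to 1 L: 0.178.
L-asparagine: 0.199% w/v = 1.99 g/L → 1.99 × 0.178 L = 0.35422 g = 354.22 mg
Tris base: 1.5% w/v = 15 g/L → 15 × 0.178 L = 2.67 g
L-cysteine hydrochloride: 0.096 g per 100 mL × 178 mL ÷ 100 = 0.17088 g = 170.88 mg
sodium bicarbonate: 1.15 g/L × 0.178 L = 0.2047 g = 204.70 mg
trehalose: 19.4 g/L × 0.178 L = 3.45 g
boric acid: 18.8 mg/L × 0.178 L = 3.35 mg

L-asparagine 354.22 mg; Tris base 2.67 g; L-cysteine hydrochloride 170.88 mg; sodium bicarbonate 204.70 mg; trehalose 3.45 g; boric acid 3.35 mg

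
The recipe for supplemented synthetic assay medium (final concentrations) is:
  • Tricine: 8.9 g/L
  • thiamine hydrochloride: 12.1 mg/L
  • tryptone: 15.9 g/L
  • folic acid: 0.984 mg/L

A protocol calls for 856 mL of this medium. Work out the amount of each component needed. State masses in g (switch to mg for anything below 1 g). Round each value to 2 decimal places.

Working volume: 856 mL = 0.856 L.
Tricine: 8.9 g/L × 0.856 L = 7.62 g
thiamine hydrochloride: 12.1 mg/L × 0.856 L = 10.36 mg
tryptone: 15.9 g/L × 0.856 L = 13.61 g
folic acid: 0.984 mg/L × 0.856 L = 0.84 mg

Tricine 7.62 g; thiamine hydrochloride 10.36 mg; tryptone 13.61 g; folic acid 0.84 mg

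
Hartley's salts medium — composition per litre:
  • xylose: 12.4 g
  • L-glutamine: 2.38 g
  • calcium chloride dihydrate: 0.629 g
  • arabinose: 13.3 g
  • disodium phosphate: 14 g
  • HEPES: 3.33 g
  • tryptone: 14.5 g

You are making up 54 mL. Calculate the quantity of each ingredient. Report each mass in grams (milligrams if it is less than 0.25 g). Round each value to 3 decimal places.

xylose 0.670 g; L-glutamine 128.520 mg; calcium chloride dihydrate 33.966 mg; arabinose 0.718 g; disodium phosphate 0.756 g; HEPES 179.820 mg; tryptone 0.783 g

Scale factor = 54 mL / 1000 mL = 0.054.
xylose: 12.4 g × (54 mL / 1000 mL) = 0.670 g
L-glutamine: 2.38 g × (54 mL / 1000 mL) = 0.12852 g = 128.520 mg
calcium chloride dihydrate: 0.629 g × (54 mL / 1000 mL) = 0.033966 g = 33.966 mg
arabinose: 13.3 g × (54 mL / 1000 mL) = 0.718 g
disodium phosphate: 14 g × (54 mL / 1000 mL) = 0.756 g
HEPES: 3.33 g × (54 mL / 1000 mL) = 0.17982 g = 179.820 mg
tryptone: 14.5 g × (54 mL / 1000 mL) = 0.783 g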